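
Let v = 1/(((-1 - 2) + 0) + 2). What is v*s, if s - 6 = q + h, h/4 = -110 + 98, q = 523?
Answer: -481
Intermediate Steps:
h = -48 (h = 4*(-110 + 98) = 4*(-12) = -48)
s = 481 (s = 6 + (523 - 48) = 6 + 475 = 481)
v = -1 (v = 1/((-3 + 0) + 2) = 1/(-3 + 2) = 1/(-1) = -1)
v*s = -1*481 = -481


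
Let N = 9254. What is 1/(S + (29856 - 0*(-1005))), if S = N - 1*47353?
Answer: -1/8243 ≈ -0.00012132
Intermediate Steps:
S = -38099 (S = 9254 - 1*47353 = 9254 - 47353 = -38099)
1/(S + (29856 - 0*(-1005))) = 1/(-38099 + (29856 - 0*(-1005))) = 1/(-38099 + (29856 - 1*0)) = 1/(-38099 + (29856 + 0)) = 1/(-38099 + 29856) = 1/(-8243) = -1/8243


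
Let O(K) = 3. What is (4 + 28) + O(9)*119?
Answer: 389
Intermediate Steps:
(4 + 28) + O(9)*119 = (4 + 28) + 3*119 = 32 + 357 = 389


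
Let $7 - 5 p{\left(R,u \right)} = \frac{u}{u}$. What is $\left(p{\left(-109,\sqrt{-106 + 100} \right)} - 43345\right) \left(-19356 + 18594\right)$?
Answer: $\frac{165139878}{5} \approx 3.3028 \cdot 10^{7}$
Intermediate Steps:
$p{\left(R,u \right)} = \frac{6}{5}$ ($p{\left(R,u \right)} = \frac{7}{5} - \frac{u \frac{1}{u}}{5} = \frac{7}{5} - \frac{1}{5} = \frac{6}{5}$)
$\left(p{\left(-109,\sqrt{-106 + 100} \right)} - 43345\right) \left(-19356 + 18594\right) = \left(\frac{6}{5} - 43345\right) \left(-19356 + 18594\right) = \left(- \frac{216719}{5}\right) \left(-762\right) = \frac{165139878}{5}$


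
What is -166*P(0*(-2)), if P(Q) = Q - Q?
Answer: 0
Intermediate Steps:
P(Q) = 0
-166*P(0*(-2)) = -166*0 = 0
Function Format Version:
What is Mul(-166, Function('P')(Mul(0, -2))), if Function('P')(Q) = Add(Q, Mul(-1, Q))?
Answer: 0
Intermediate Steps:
Function('P')(Q) = 0
Mul(-166, Function('P')(Mul(0, -2))) = Mul(-166, 0) = 0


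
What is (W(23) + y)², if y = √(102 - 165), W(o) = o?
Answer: 466 + 138*I*√7 ≈ 466.0 + 365.11*I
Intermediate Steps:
y = 3*I*√7 (y = √(-63) = 3*I*√7 ≈ 7.9373*I)
(W(23) + y)² = (23 + 3*I*√7)²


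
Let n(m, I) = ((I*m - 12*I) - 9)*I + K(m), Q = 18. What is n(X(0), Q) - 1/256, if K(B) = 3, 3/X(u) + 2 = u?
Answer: -1160449/256 ≈ -4533.0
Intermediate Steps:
X(u) = 3/(-2 + u)
n(m, I) = 3 + I*(-9 - 12*I + I*m) (n(m, I) = ((I*m - 12*I) - 9)*I + 3 = ((-12*I + I*m) - 9)*I + 3 = (-9 - 12*I + I*m)*I + 3 = I*(-9 - 12*I + I*m) + 3 = 3 + I*(-9 - 12*I + I*m))
n(X(0), Q) - 1/256 = (3 - 12*18² - 9*18 + (3/(-2 + 0))*18²) - 1/256 = (3 - 12*324 - 162 + (3/(-2))*324) - 1*1/256 = (3 - 3888 - 162 + (3*(-½))*324) - 1/256 = (3 - 3888 - 162 - 3/2*324) - 1/256 = (3 - 3888 - 162 - 486) - 1/256 = -4533 - 1/256 = -1160449/256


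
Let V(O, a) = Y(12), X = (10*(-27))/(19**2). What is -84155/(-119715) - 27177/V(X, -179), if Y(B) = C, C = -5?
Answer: 650783066/119715 ≈ 5436.1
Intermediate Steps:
Y(B) = -5
X = -270/361 ≈ -0.74792
V(O, a) = -5
-84155/(-119715) - 27177/V(X, -179) = -84155/(-119715) - 27177/(-5) = -84155*(-1/119715) - 27177*(-1/5) = 16831/23943 + 27177/5 = 650783066/119715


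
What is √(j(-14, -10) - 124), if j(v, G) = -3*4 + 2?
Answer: I*√134 ≈ 11.576*I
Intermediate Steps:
j(v, G) = -10 (j(v, G) = -12 + 2 = -10)
√(j(-14, -10) - 124) = √(-10 - 124) = √(-134) = I*√134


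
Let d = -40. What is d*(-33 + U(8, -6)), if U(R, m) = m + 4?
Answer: 1400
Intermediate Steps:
U(R, m) = 4 + m
d*(-33 + U(8, -6)) = -40*(-33 + (4 - 6)) = -40*(-33 - 2) = -40*(-35) = 1400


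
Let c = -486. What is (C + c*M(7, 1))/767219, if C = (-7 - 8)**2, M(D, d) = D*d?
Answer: -3177/767219 ≈ -0.0041409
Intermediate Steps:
C = 225 (C = (-15)**2 = 225)
(C + c*M(7, 1))/767219 = (225 - 3402)/767219 = (225 - 486*7)*(1/767219) = (225 - 3402)*(1/767219) = -3177*1/767219 = -3177/767219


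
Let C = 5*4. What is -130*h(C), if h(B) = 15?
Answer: -1950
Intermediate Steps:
C = 20
-130*h(C) = -130*15 = -1950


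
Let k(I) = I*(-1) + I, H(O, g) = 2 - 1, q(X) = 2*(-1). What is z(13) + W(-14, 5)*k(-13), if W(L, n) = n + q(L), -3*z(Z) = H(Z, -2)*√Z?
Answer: -√13/3 ≈ -1.2019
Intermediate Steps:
q(X) = -2
H(O, g) = 1
z(Z) = -√Z/3
k(I) = 0 (k(I) = -I + I = 0)
W(L, n) = -2 + n (W(L, n) = n - 2 = -2 + n)
z(13) + W(-14, 5)*k(-13) = -√13/3 + (-2 + 5)*0 = -√13/3 + 3*0 = -√13/3 + 0 = -√13/3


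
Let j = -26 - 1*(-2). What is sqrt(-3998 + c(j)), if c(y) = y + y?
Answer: 17*I*sqrt(14) ≈ 63.608*I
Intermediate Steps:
j = -24 (j = -26 + 2 = -24)
c(y) = 2*y
sqrt(-3998 + c(j)) = sqrt(-3998 + 2*(-24)) = sqrt(-3998 - 48) = sqrt(-4046) = 17*I*sqrt(14)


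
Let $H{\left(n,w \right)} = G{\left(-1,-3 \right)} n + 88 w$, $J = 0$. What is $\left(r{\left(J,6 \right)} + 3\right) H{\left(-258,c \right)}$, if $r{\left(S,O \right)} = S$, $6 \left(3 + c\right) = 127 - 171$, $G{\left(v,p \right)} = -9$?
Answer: $4238$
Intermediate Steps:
$c = - \frac{31}{3}$ ($c = -3 + \frac{127 - 171}{6} = -3 + \frac{1}{6} \left(-44\right) = -3 - \frac{22}{3} = - \frac{31}{3} \approx -10.333$)
$H{\left(n,w \right)} = - 9 n + 88 w$
$\left(r{\left(J,6 \right)} + 3\right) H{\left(-258,c \right)} = \left(0 + 3\right) \left(\left(-9\right) \left(-258\right) + 88 \left(- \frac{31}{3}\right)\right) = 3 \left(2322 - \frac{2728}{3}\right) = 3 \cdot \frac{4238}{3} = 4238$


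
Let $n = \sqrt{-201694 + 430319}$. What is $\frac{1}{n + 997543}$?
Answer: $\frac{997543}{995091808224} - \frac{5 \sqrt{9145}}{995091808224} \approx 1.002 \cdot 10^{-6}$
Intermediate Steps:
$n = 5 \sqrt{9145}$ ($n = \sqrt{228625} = 5 \sqrt{9145} \approx 478.15$)
$\frac{1}{n + 997543} = \frac{1}{5 \sqrt{9145} + 997543} = \frac{1}{997543 + 5 \sqrt{9145}}$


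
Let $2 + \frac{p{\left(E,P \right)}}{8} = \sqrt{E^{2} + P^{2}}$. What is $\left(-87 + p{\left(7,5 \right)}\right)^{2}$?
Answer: $15345 - 1648 \sqrt{74} \approx 1168.4$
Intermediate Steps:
$p{\left(E,P \right)} = -16 + 8 \sqrt{E^{2} + P^{2}}$
$\left(-87 + p{\left(7,5 \right)}\right)^{2} = \left(-87 - \left(16 - 8 \sqrt{7^{2} + 5^{2}}\right)\right)^{2} = \left(-87 - \left(16 - 8 \sqrt{49 + 25}\right)\right)^{2} = \left(-87 - \left(16 - 8 \sqrt{74}\right)\right)^{2} = \left(-103 + 8 \sqrt{74}\right)^{2}$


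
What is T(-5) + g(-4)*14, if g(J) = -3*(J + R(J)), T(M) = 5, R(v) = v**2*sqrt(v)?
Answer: 173 - 1344*I ≈ 173.0 - 1344.0*I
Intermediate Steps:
R(v) = v**(5/2)
g(J) = -3*J - 3*J**(5/2) (g(J) = -3*(J + J**(5/2)) = -3*J - 3*J**(5/2))
T(-5) + g(-4)*14 = 5 + (-3*(-4) - 96*I)*14 = 5 + (12 - 96*I)*14 = 5 + (168 - 1344*I) = 173 - 1344*I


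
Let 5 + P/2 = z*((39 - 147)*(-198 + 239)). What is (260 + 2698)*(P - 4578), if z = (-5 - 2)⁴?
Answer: -62910282552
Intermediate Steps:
z = 2401 (z = (-7)⁴ = 2401)
P = -21263266 (P = -10 + 2*(2401*((39 - 147)*(-198 + 239))) = -10 + 2*(2401*(-108*41)) = -10 + 2*(2401*(-4428)) = -10 + 2*(-10631628) = -10 - 21263256 = -21263266)
(260 + 2698)*(P - 4578) = (260 + 2698)*(-21263266 - 4578) = 2958*(-21267844) = -62910282552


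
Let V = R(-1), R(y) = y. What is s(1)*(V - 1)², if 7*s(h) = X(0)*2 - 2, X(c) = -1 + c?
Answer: -16/7 ≈ -2.2857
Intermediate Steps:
V = -1
s(h) = -4/7 (s(h) = ((-1 + 0)*2 - 2)/7 = (-1*2 - 2)/7 = (-2 - 2)/7 = (⅐)*(-4) = -4/7)
s(1)*(V - 1)² = -4*(-1 - 1)²/7 = -4/7*(-2)² = -4/7*4 = -16/7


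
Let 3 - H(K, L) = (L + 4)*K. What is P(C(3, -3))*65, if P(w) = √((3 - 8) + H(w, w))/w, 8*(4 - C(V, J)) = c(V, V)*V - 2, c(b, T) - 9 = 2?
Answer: 65*I*√161 ≈ 824.76*I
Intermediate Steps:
c(b, T) = 11 (c(b, T) = 9 + 2 = 11)
H(K, L) = 3 - K*(4 + L) (H(K, L) = 3 - (L + 4)*K = 3 - (4 + L)*K = 3 - K*(4 + L))
C(V, J) = 17/4 - 11*V/8 (C(V, J) = 4 - (11*V - 2)/8 = 4 - (-2 + 11*V)/8 = 4 + (¼ - 11*V/8) = 17/4 - 11*V/8)
P(w) = √(-2 - w² - 4*w)/w (P(w) = √((3 - 8) + (3 - 4*w - w*w))/w = √(-5 + (3 - 4*w - w²))/w = √(-5 + (3 - w² - 4*w))/w = √(-2 - w² - 4*w)/w)
P(C(3, -3))*65 = (√(-2 - (17/4 - 11/8*3)² - 4*(17/4 - 11/8*3))/(17/4 - 11/8*3))*65 = (√(-2 - (17/4 - 33/8)² - 4*(17/4 - 33/8))/(17/4 - 33/8))*65 = (√(-2 - (⅛)² - 4*⅛)/(⅛))*65 = (8*√(-2 - 1*1/64 - ½))*65 = (8*√(-2 - 1/64 - ½))*65 = (8*√(-161/64))*65 = (8*(I*√161/8))*65 = (I*√161)*65 = 65*I*√161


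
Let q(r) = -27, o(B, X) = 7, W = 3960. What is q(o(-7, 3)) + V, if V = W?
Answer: 3933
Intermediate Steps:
V = 3960
q(o(-7, 3)) + V = -27 + 3960 = 3933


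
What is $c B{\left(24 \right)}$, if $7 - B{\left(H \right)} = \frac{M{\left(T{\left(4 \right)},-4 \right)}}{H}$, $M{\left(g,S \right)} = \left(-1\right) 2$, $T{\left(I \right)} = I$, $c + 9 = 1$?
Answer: $- \frac{170}{3} \approx -56.667$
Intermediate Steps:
$c = -8$ ($c = -9 + 1 = -8$)
$M{\left(g,S \right)} = -2$
$B{\left(H \right)} = 7 + \frac{2}{H}$ ($B{\left(H \right)} = 7 - - \frac{2}{H} = 7 + \frac{2}{H}$)
$c B{\left(24 \right)} = - 8 \left(7 + \frac{2}{24}\right) = - 8 \left(7 + 2 \cdot \frac{1}{24}\right) = - 8 \left(7 + \frac{1}{12}\right) = \left(-8\right) \frac{85}{12} = - \frac{170}{3}$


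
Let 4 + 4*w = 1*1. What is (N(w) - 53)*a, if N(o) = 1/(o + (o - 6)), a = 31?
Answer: -24707/15 ≈ -1647.1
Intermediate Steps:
w = -3/4 (w = -1 + (1*1)/4 = -1 + (1/4)*1 = -1 + 1/4 = -3/4 ≈ -0.75000)
N(o) = 1/(-6 + 2*o) (N(o) = 1/(o + (-6 + o)) = 1/(-6 + 2*o))
(N(w) - 53)*a = (1/(2*(-3 - 3/4)) - 53)*31 = (1/(2*(-15/4)) - 53)*31 = ((1/2)*(-4/15) - 53)*31 = (-2/15 - 53)*31 = -797/15*31 = -24707/15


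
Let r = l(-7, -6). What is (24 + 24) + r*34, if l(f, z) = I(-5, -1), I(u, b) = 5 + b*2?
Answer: 150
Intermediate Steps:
I(u, b) = 5 + 2*b
l(f, z) = 3 (l(f, z) = 5 + 2*(-1) = 5 - 2 = 3)
r = 3
(24 + 24) + r*34 = (24 + 24) + 3*34 = 48 + 102 = 150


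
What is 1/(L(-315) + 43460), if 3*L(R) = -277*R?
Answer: 1/72545 ≈ 1.3785e-5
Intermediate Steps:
L(R) = -277*R/3 (L(R) = (-277*R)/3 = -277*R/3)
1/(L(-315) + 43460) = 1/(-277/3*(-315) + 43460) = 1/(29085 + 43460) = 1/72545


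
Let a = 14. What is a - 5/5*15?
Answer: -1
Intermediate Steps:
a - 5/5*15 = 14 - 5/5*15 = 14 - 5*⅕*15 = 14 - 1*15 = 14 - 15 = -1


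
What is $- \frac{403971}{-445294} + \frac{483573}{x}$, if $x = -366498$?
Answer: $- \frac{5606465992}{13599946701} \approx -0.41224$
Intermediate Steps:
$- \frac{403971}{-445294} + \frac{483573}{x} = - \frac{403971}{-445294} + \frac{483573}{-366498} = \left(-403971\right) \left(- \frac{1}{445294}\right) + 483573 \left(- \frac{1}{366498}\right) = \frac{403971}{445294} - \frac{161191}{122166} = - \frac{5606465992}{13599946701}$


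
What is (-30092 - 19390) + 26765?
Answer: -22717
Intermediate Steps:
(-30092 - 19390) + 26765 = -49482 + 26765 = -22717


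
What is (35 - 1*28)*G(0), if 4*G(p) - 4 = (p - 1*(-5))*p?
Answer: 7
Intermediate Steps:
G(p) = 1 + p*(5 + p)/4 (G(p) = 1 + ((p - 1*(-5))*p)/4 = 1 + ((p + 5)*p)/4 = 1 + ((5 + p)*p)/4 = 1 + (p*(5 + p))/4 = 1 + p*(5 + p)/4)
(35 - 1*28)*G(0) = (35 - 1*28)*(1 + (¼)*0² + (5/4)*0) = (35 - 28)*(1 + (¼)*0 + 0) = 7*(1 + 0 + 0) = 7*1 = 7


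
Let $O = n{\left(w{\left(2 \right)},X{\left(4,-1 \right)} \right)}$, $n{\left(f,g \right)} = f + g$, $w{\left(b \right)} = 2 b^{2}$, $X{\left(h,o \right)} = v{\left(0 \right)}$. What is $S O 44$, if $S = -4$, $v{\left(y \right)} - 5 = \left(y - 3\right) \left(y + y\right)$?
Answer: $-2288$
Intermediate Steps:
$v{\left(y \right)} = 5 + 2 y \left(-3 + y\right)$ ($v{\left(y \right)} = 5 + \left(y - 3\right) \left(y + y\right) = 5 + \left(-3 + y\right) 2 y = 5 + 2 y \left(-3 + y\right)$)
$X{\left(h,o \right)} = 5$ ($X{\left(h,o \right)} = 5 - 0 + 2 \cdot 0^{2} = 5 + 0 + 2 \cdot 0 = 5 + 0 + 0 = 5$)
$O = 13$ ($O = 2 \cdot 2^{2} + 5 = 2 \cdot 4 + 5 = 8 + 5 = 13$)
$S O 44 = \left(-4\right) 13 \cdot 44 = \left(-52\right) 44 = -2288$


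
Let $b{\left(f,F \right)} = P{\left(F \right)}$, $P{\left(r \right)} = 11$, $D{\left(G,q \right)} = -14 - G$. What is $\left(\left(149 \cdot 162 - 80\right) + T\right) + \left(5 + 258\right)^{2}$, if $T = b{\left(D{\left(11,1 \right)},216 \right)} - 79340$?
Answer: $13898$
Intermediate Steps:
$b{\left(f,F \right)} = 11$
$T = -79329$ ($T = 11 - 79340 = -79329$)
$\left(\left(149 \cdot 162 - 80\right) + T\right) + \left(5 + 258\right)^{2} = \left(\left(149 \cdot 162 - 80\right) - 79329\right) + \left(5 + 258\right)^{2} = \left(\left(24138 - 80\right) - 79329\right) + 263^{2} = \left(24058 - 79329\right) + 69169 = -55271 + 69169 = 13898$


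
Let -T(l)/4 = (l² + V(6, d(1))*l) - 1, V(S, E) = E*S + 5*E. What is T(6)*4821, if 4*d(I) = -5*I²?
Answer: 915990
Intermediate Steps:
d(I) = -5*I²/4 (d(I) = (-5*I²)/4 = -5*I²/4)
V(S, E) = 5*E + E*S
T(l) = 4 - 4*l² + 55*l (T(l) = -4*((l² + ((-5/4*1²)*(5 + 6))*l) - 1) = -4*((l² + (-5/4*1*11)*l) - 1) = -4*((l² + (-5/4*11)*l) - 1) = -4*((l² - 55*l/4) - 1) = -4*(-1 + l² - 55*l/4) = 4 - 4*l² + 55*l)
T(6)*4821 = (4 - 4*6² + 55*6)*4821 = (4 - 4*36 + 330)*4821 = (4 - 144 + 330)*4821 = 190*4821 = 915990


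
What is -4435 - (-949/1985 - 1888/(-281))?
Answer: -2477257486/557785 ≈ -4441.2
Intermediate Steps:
-4435 - (-949/1985 - 1888/(-281)) = -4435 - (-949*1/1985 - 1888*(-1/281)) = -4435 - (-949/1985 + 1888/281) = -4435 - 1*3481011/557785 = -4435 - 3481011/557785 = -2477257486/557785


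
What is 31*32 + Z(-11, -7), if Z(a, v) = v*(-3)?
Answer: 1013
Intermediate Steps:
Z(a, v) = -3*v
31*32 + Z(-11, -7) = 31*32 - 3*(-7) = 992 + 21 = 1013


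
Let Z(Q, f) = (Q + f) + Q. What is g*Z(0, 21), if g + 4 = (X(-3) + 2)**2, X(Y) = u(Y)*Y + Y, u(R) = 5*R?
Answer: 40572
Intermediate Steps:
Z(Q, f) = f + 2*Q
X(Y) = Y + 5*Y**2 (X(Y) = (5*Y)*Y + Y = 5*Y**2 + Y = Y + 5*Y**2)
g = 1932 (g = -4 + (-3*(1 + 5*(-3)) + 2)**2 = -4 + (-3*(1 - 15) + 2)**2 = -4 + (-3*(-14) + 2)**2 = -4 + (42 + 2)**2 = -4 + 44**2 = -4 + 1936 = 1932)
g*Z(0, 21) = 1932*(21 + 2*0) = 1932*(21 + 0) = 1932*21 = 40572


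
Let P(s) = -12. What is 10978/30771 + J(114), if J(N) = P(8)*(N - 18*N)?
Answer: 715621354/30771 ≈ 23256.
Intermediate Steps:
J(N) = 204*N (J(N) = -12*(N - 18*N) = -(-204)*N = 204*N)
10978/30771 + J(114) = 10978/30771 + 204*114 = 10978*(1/30771) + 23256 = 10978/30771 + 23256 = 715621354/30771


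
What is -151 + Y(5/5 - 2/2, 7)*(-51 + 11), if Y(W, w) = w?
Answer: -431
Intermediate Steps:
-151 + Y(5/5 - 2/2, 7)*(-51 + 11) = -151 + 7*(-51 + 11) = -151 + 7*(-40) = -151 - 280 = -431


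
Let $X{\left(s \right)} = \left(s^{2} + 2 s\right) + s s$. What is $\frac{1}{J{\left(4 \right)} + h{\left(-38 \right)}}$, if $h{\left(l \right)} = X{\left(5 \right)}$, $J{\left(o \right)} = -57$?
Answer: $\frac{1}{3} \approx 0.33333$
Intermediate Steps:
$X{\left(s \right)} = 2 s + 2 s^{2}$ ($X{\left(s \right)} = \left(s^{2} + 2 s\right) + s^{2} = 2 s + 2 s^{2}$)
$h{\left(l \right)} = 60$ ($h{\left(l \right)} = 2 \cdot 5 \left(1 + 5\right) = 2 \cdot 5 \cdot 6 = 60$)
$\frac{1}{J{\left(4 \right)} + h{\left(-38 \right)}} = \frac{1}{-57 + 60} = \frac{1}{3}$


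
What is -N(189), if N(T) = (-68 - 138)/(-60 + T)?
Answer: 206/129 ≈ 1.5969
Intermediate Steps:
N(T) = -206/(-60 + T)
-N(189) = -(-206)/(-60 + 189) = -(-206)/129 = -1*(-206/129) = 206/129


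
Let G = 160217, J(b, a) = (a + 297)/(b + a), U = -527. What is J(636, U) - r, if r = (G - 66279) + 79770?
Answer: -18934402/109 ≈ -1.7371e+5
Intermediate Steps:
J(b, a) = (297 + a)/(a + b)
r = 173708 (r = (160217 - 66279) + 79770 = 93938 + 79770 = 173708)
J(636, U) - r = (297 - 527)/(-527 + 636) - 1*173708 = -230/109 - 173708 = -18934402/109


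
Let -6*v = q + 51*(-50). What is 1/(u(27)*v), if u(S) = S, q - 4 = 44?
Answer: 1/11259 ≈ 8.8818e-5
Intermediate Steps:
q = 48 (q = 4 + 44 = 48)
v = 417 (v = -(48 + 51*(-50))/6 = -(48 - 2550)/6 = -1/6*(-2502) = 417)
1/(u(27)*v) = 1/(27*417) = (1/27)*(1/417) = 1/11259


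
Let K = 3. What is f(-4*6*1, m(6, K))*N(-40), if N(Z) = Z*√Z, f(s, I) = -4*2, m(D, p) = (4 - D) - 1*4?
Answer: 640*I*√10 ≈ 2023.9*I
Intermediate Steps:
m(D, p) = -D (m(D, p) = (4 - D) - 4 = -D)
f(s, I) = -8
N(Z) = Z^(3/2)
f(-4*6*1, m(6, K))*N(-40) = -(-640)*I*√10 = 640*I*√10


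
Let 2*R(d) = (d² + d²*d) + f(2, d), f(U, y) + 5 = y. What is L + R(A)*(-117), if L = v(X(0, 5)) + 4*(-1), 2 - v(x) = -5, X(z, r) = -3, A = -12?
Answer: 187323/2 ≈ 93662.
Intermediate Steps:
f(U, y) = -5 + y
v(x) = 7 (v(x) = 2 - 1*(-5) = 2 + 5 = 7)
L = 3 (L = 7 + 4*(-1) = 7 - 4 = 3)
R(d) = -5/2 + d/2 + d²/2 + d³/2 (R(d) = ((d² + d²*d) + (-5 + d))/2 = ((d² + d³) + (-5 + d))/2 = (-5 + d + d² + d³)/2 = -5/2 + d/2 + d²/2 + d³/2)
L + R(A)*(-117) = 3 + (-5/2 + (½)*(-12) + (½)*(-12)² + (½)*(-12)³)*(-117) = 3 + (-5/2 - 6 + (½)*144 + (½)*(-1728))*(-117) = 3 + (-5/2 - 6 + 72 - 864)*(-117) = 3 - 1601/2*(-117) = 3 + 187317/2 = 187323/2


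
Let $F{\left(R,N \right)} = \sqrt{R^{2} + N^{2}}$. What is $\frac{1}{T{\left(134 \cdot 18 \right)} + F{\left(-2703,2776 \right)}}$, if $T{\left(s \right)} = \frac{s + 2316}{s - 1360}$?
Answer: $- \frac{1578}{5271016553} + \frac{69169 \sqrt{15012385}}{1038390260941} \approx 0.00025779$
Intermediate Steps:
$F{\left(R,N \right)} = \sqrt{N^{2} + R^{2}}$
$T{\left(s \right)} = \frac{2316 + s}{-1360 + s}$
$\frac{1}{T{\left(134 \cdot 18 \right)} + F{\left(-2703,2776 \right)}} = \frac{1}{\frac{2316 + 134 \cdot 18}{-1360 + 134 \cdot 18} + \sqrt{2776^{2} + \left(-2703\right)^{2}}} = \frac{1}{\frac{2316 + 2412}{-1360 + 2412} + \sqrt{7706176 + 7306209}} = \frac{1}{\frac{1}{1052} \cdot 4728 + \sqrt{15012385}} = \frac{1}{\frac{1182}{263} + \sqrt{15012385}}$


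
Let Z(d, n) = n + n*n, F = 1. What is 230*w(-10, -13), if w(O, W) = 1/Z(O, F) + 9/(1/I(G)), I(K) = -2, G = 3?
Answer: -4025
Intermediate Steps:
Z(d, n) = n + n²
w(O, W) = -35/2 (w(O, W) = 1/(1*(1 + 1)) + 9/(1/(-2)) = 1/(1*2) + 9/(-½) = 1/2 + 9*(-2) = 1*(½) - 18 = ½ - 18 = -35/2)
230*w(-10, -13) = 230*(-35/2) = -4025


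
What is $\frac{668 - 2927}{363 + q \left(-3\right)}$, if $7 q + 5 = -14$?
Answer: $- \frac{5271}{866} \approx -6.0866$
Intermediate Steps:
$q = - \frac{19}{7}$ ($q = - \frac{5}{7} + \frac{1}{7} \left(-14\right) = - \frac{5}{7} - 2 = - \frac{19}{7} \approx -2.7143$)
$\frac{668 - 2927}{363 + q \left(-3\right)} = \frac{668 - 2927}{363 - - \frac{57}{7}} = - \frac{2259}{363 + \frac{57}{7}} = - \frac{2259}{\frac{2598}{7}} = \left(-2259\right) \frac{7}{2598} = - \frac{5271}{866}$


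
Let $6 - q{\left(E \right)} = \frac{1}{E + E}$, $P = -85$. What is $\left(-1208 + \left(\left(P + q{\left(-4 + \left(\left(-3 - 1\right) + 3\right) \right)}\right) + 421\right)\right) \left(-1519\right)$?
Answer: $\frac{13153021}{10} \approx 1.3153 \cdot 10^{6}$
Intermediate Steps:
$q{\left(E \right)} = 6 - \frac{1}{2 E}$ ($q{\left(E \right)} = 6 - \frac{1}{E + E} = 6 - \frac{1}{2 E}$)
$\left(-1208 + \left(\left(P + q{\left(-4 + \left(\left(-3 - 1\right) + 3\right) \right)}\right) + 421\right)\right) \left(-1519\right) = \left(-1208 + \left(\left(-85 + \left(6 - \frac{1}{2 \left(-4 + \left(\left(-3 - 1\right) + 3\right)\right)}\right)\right) + 421\right)\right) \left(-1519\right) = \left(-1208 + \left(\left(-85 + \left(6 - \frac{1}{2 \left(-4 + \left(-4 + 3\right)\right)}\right)\right) + 421\right)\right) \left(-1519\right) = \left(-1208 + \left(\left(-85 + \left(6 - \frac{1}{2 \left(-4 - 1\right)}\right)\right) + 421\right)\right) \left(-1519\right) = \left(-1208 + \left(\left(-85 + \left(6 - \frac{1}{2 \left(-5\right)}\right)\right) + 421\right)\right) \left(-1519\right) = \left(-1208 + \left(\left(-85 + \left(6 - - \frac{1}{10}\right)\right) + 421\right)\right) \left(-1519\right) = \left(-1208 + \left(\left(-85 + \left(6 + \frac{1}{10}\right)\right) + 421\right)\right) \left(-1519\right) = \left(-1208 + \left(\left(-85 + \frac{61}{10}\right) + 421\right)\right) \left(-1519\right) = \left(-1208 + \left(- \frac{789}{10} + 421\right)\right) \left(-1519\right) = \left(-1208 + \frac{3421}{10}\right) \left(-1519\right) = \left(- \frac{8659}{10}\right) \left(-1519\right) = \frac{13153021}{10}$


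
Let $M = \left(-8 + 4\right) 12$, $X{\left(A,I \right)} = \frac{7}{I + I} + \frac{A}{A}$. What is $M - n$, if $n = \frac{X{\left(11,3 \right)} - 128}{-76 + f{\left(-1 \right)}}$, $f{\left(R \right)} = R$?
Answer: $- \frac{22931}{462} \approx -49.634$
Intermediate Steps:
$X{\left(A,I \right)} = 1 + \frac{7}{2 I}$ ($X{\left(A,I \right)} = \frac{7}{2 I} + 1 = 1 + \frac{7}{2 I}$)
$M = -48$ ($M = \left(-4\right) 12 = -48$)
$n = \frac{755}{462}$ ($n = \frac{\frac{\frac{7}{2} + 3}{3} - 128}{-76 - 1} = \frac{\frac{1}{3} \cdot \frac{13}{2} - 128}{-77} = \left(\frac{13}{6} - 128\right) \left(- \frac{1}{77}\right) = \left(- \frac{755}{6}\right) \left(- \frac{1}{77}\right) = \frac{755}{462} \approx 1.6342$)
$M - n = -48 - \frac{755}{462} = - \frac{22931}{462}$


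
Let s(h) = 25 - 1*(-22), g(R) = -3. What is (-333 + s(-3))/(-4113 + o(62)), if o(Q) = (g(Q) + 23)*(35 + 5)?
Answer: 286/3313 ≈ 0.086327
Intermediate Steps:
s(h) = 47 (s(h) = 25 + 22 = 47)
o(Q) = 800 (o(Q) = (-3 + 23)*(35 + 5) = 20*40 = 800)
(-333 + s(-3))/(-4113 + o(62)) = (-333 + 47)/(-4113 + 800) = -286/(-3313) = -286*(-1/3313) = 286/3313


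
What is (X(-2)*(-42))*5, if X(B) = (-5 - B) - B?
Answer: 210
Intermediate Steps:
X(B) = -5 - 2*B
(X(-2)*(-42))*5 = ((-5 - 2*(-2))*(-42))*5 = ((-5 + 4)*(-42))*5 = -1*(-42)*5 = 42*5 = 210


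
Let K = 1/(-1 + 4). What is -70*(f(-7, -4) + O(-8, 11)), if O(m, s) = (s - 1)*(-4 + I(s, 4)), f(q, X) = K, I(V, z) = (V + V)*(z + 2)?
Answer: -268870/3 ≈ -89623.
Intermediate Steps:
K = ⅓ (K = 1/3 = ⅓ ≈ 0.33333)
I(V, z) = 2*V*(2 + z) (I(V, z) = (2*V)*(2 + z) = 2*V*(2 + z))
f(q, X) = ⅓
O(m, s) = (-1 + s)*(-4 + 12*s) (O(m, s) = (s - 1)*(-4 + 2*s*(2 + 4)) = (-1 + s)*(-4 + 2*s*6) = (-1 + s)*(-4 + 12*s))
-70*(f(-7, -4) + O(-8, 11)) = -70*(⅓ + (4 - 16*11 + 12*11²)) = -70*(⅓ + (4 - 176 + 12*121)) = -70*(⅓ + (4 - 176 + 1452)) = -70*(⅓ + 1280) = -70*3841/3 = -268870/3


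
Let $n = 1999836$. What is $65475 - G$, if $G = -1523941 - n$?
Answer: $3589252$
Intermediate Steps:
$G = -3523777$ ($G = -1523941 - 1999836 = -3523777$)
$65475 - G = 65475 - -3523777 = 65475 + 3523777 = 3589252$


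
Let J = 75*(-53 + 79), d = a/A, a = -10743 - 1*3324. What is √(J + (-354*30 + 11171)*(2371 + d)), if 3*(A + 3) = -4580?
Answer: √27659588402030/4589 ≈ 1146.1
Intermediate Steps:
A = -4589/3 (A = -3 + (⅓)*(-4580) = -3 - 4580/3 = -4589/3 ≈ -1529.7)
a = -14067 (a = -10743 - 3324 = -14067)
d = 42201/4589 (d = -14067/(-4589/3) = -14067*(-3/4589) = 42201/4589 ≈ 9.1961)
J = 1950 (J = 75*26 = 1950)
√(J + (-354*30 + 11171)*(2371 + d)) = √(1950 + (-354*30 + 11171)*(2371 + 42201/4589)) = √(1950 + (-10620 + 11171)*(10922720/4589)) = √(1950 + 551*(10922720/4589)) = √(1950 + 6018418720/4589) = √(6027367270/4589) = √27659588402030/4589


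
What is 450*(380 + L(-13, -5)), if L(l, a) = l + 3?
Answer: 166500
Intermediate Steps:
L(l, a) = 3 + l
450*(380 + L(-13, -5)) = 450*(380 + (3 - 13)) = 450*(380 - 10) = 450*370 = 166500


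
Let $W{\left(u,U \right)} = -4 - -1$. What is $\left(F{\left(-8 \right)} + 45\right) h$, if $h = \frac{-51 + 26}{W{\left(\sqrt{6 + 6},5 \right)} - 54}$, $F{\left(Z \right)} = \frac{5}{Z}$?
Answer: $\frac{8875}{456} \approx 19.463$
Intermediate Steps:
$W{\left(u,U \right)} = -3$ ($W{\left(u,U \right)} = -4 + 1 = -3$)
$h = \frac{25}{57}$ ($h = \frac{-51 + 26}{-3 - 54} = - \frac{25}{-57} = \left(-25\right) \left(- \frac{1}{57}\right) = \frac{25}{57} \approx 0.4386$)
$\left(F{\left(-8 \right)} + 45\right) h = \left(\frac{5}{-8} + 45\right) \frac{25}{57} = \left(5 \left(- \frac{1}{8}\right) + 45\right) \frac{25}{57} = \left(- \frac{5}{8} + 45\right) \frac{25}{57} = \frac{355}{8} \cdot \frac{25}{57} = \frac{8875}{456}$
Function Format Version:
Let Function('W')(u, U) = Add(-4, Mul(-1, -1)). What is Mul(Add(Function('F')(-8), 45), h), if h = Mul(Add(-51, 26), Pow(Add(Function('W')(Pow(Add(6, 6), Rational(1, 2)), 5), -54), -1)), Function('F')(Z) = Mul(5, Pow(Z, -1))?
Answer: Rational(8875, 456) ≈ 19.463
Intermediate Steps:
Function('W')(u, U) = -3 (Function('W')(u, U) = Add(-4, 1) = -3)
h = Rational(25, 57) (h = Mul(Add(-51, 26), Pow(Add(-3, -54), -1)) = Mul(-25, Pow(-57, -1)) = Mul(-25, Rational(-1, 57)) = Rational(25, 57) ≈ 0.43860)
Mul(Add(Function('F')(-8), 45), h) = Mul(Add(Mul(5, Pow(-8, -1)), 45), Rational(25, 57)) = Mul(Add(Mul(5, Rational(-1, 8)), 45), Rational(25, 57)) = Mul(Add(Rational(-5, 8), 45), Rational(25, 57)) = Mul(Rational(355, 8), Rational(25, 57)) = Rational(8875, 456)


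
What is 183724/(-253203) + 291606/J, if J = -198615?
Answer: -36775285426/16763304615 ≈ -2.1938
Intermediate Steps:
183724/(-253203) + 291606/J = 183724/(-253203) + 291606/(-198615) = 183724*(-1/253203) + 291606*(-1/198615) = -183724/253203 - 97202/66205 = -36775285426/16763304615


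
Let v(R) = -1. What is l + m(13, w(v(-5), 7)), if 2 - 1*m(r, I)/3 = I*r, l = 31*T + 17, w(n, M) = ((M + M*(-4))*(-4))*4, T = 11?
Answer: -12740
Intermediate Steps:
w(n, M) = 48*M (w(n, M) = ((M - 4*M)*(-4))*4 = (-3*M*(-4))*4 = (12*M)*4 = 48*M)
l = 358 (l = 31*11 + 17 = 341 + 17 = 358)
m(r, I) = 6 - 3*I*r
l + m(13, w(v(-5), 7)) = 358 + (6 - 3*48*7*13) = 358 + (6 - 3*336*13) = 358 + (6 - 13104) = 358 - 13098 = -12740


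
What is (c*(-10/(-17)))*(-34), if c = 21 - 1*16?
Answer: -100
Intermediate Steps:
c = 5 (c = 21 - 16 = 5)
(c*(-10/(-17)))*(-34) = (5*(-10/(-17)))*(-34) = (5*(-10*(-1/17)))*(-34) = (5*(10/17))*(-34) = (50/17)*(-34) = -100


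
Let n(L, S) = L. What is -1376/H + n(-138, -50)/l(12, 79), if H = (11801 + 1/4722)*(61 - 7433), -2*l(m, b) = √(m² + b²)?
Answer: 1624368/102699927289 + 276*√6385/6385 ≈ 3.4541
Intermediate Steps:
l(m, b) = -√(b² + m²)/2 (l(m, b) = -√(m² + b²)/2 = -√(b² + m²)/2)
H = -205399854578/2361 (H = (11801 + 1/4722)*(-7372) = (55724323/4722)*(-7372) = -205399854578/2361 ≈ -8.6997e+7)
-1376/H + n(-138, -50)/l(12, 79) = -1376/(-205399854578/2361) - 138*(-2/√(79² + 12²)) = -1376*(-2361/205399854578) - 138*(-2/√(6241 + 144)) = 1624368/102699927289 - 138*(-2*√6385/6385) = 1624368/102699927289 - (-276)*√6385/6385 = 1624368/102699927289 + 276*√6385/6385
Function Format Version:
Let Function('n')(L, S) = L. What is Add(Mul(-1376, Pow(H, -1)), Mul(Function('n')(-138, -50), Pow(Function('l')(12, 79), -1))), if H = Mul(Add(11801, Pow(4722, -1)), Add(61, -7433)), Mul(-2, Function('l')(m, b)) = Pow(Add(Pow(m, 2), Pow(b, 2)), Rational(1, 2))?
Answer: Add(Rational(1624368, 102699927289), Mul(Rational(276, 6385), Pow(6385, Rational(1, 2)))) ≈ 3.4541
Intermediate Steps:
Function('l')(m, b) = Mul(Rational(-1, 2), Pow(Add(Pow(b, 2), Pow(m, 2)), Rational(1, 2))) (Function('l')(m, b) = Mul(Rational(-1, 2), Pow(Add(Pow(m, 2), Pow(b, 2)), Rational(1, 2))) = Mul(Rational(-1, 2), Pow(Add(Pow(b, 2), Pow(m, 2)), Rational(1, 2))))
H = Rational(-205399854578, 2361) (H = Mul(Add(11801, Rational(1, 4722)), -7372) = Mul(Rational(55724323, 4722), -7372) = Rational(-205399854578, 2361) ≈ -8.6997e+7)
Add(Mul(-1376, Pow(H, -1)), Mul(Function('n')(-138, -50), Pow(Function('l')(12, 79), -1))) = Add(Mul(-1376, Pow(Rational(-205399854578, 2361), -1)), Mul(-138, Pow(Mul(Rational(-1, 2), Pow(Add(Pow(79, 2), Pow(12, 2)), Rational(1, 2))), -1))) = Add(Mul(-1376, Rational(-2361, 205399854578)), Mul(-138, Pow(Mul(Rational(-1, 2), Pow(Add(6241, 144), Rational(1, 2))), -1))) = Add(Rational(1624368, 102699927289), Mul(-138, Pow(Mul(Rational(-1, 2), Pow(6385, Rational(1, 2))), -1))) = Add(Rational(1624368, 102699927289), Mul(-138, Mul(Rational(-2, 6385), Pow(6385, Rational(1, 2))))) = Add(Rational(1624368, 102699927289), Mul(Rational(276, 6385), Pow(6385, Rational(1, 2))))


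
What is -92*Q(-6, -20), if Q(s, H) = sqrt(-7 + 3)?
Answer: -184*I ≈ -184.0*I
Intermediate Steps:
Q(s, H) = 2*I (Q(s, H) = sqrt(-4) = 2*I)
-92*Q(-6, -20) = -184*I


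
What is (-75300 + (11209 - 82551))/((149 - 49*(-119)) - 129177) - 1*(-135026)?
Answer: 16634944764/123197 ≈ 1.3503e+5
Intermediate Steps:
(-75300 + (11209 - 82551))/((149 - 49*(-119)) - 129177) - 1*(-135026) = (-75300 - 71342)/((149 + 5831) - 129177) + 135026 = -146642/(5980 - 129177) + 135026 = -146642/(-123197) + 135026 = -146642*(-1/123197) + 135026 = 146642/123197 + 135026 = 16634944764/123197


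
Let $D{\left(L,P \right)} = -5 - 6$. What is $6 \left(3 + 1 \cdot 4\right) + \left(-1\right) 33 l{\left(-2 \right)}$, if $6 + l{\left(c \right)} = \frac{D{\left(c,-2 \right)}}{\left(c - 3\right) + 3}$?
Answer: $\frac{117}{2} \approx 58.5$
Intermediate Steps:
$D{\left(L,P \right)} = -11$ ($D{\left(L,P \right)} = -5 - 6 = -11$)
$l{\left(c \right)} = -6 - \frac{11}{c}$ ($l{\left(c \right)} = -6 - \frac{11}{\left(c - 3\right) + 3} = -6 - \frac{11}{\left(-3 + c\right) + 3} = -6 - \frac{11}{c}$)
$6 \left(3 + 1 \cdot 4\right) + \left(-1\right) 33 l{\left(-2 \right)} = 6 \left(3 + 1 \cdot 4\right) + \left(-1\right) 33 \left(-6 - \frac{11}{-2}\right) = 6 \left(3 + 4\right) - 33 \left(-6 - - \frac{11}{2}\right) = 6 \cdot 7 - 33 \left(-6 + \frac{11}{2}\right) = 42 - - \frac{33}{2} = 42 + \frac{33}{2} = \frac{117}{2}$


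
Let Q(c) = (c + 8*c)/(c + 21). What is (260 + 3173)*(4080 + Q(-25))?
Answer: 56798985/4 ≈ 1.4200e+7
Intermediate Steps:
Q(c) = 9*c/(21 + c) (Q(c) = (9*c)/(21 + c) = 9*c/(21 + c))
(260 + 3173)*(4080 + Q(-25)) = (260 + 3173)*(4080 + 9*(-25)/(21 - 25)) = 3433*(4080 + 9*(-25)/(-4)) = 3433*(4080 + 9*(-25)*(-1/4)) = 3433*(4080 + 225/4) = 3433*(16545/4) = 56798985/4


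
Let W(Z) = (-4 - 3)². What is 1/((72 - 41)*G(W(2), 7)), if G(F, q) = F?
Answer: 1/1519 ≈ 0.00065833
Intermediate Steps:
W(Z) = 49 (W(Z) = (-7)² = 49)
1/((72 - 41)*G(W(2), 7)) = 1/((72 - 41)*49) = 1/(31*49) = 1/1519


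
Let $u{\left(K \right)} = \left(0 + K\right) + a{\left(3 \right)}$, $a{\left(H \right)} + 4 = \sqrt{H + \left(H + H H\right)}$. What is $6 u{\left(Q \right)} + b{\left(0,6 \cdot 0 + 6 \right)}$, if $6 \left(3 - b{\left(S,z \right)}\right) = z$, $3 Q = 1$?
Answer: $-20 + 6 \sqrt{15} \approx 3.2379$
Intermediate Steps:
$Q = \frac{1}{3}$ ($Q = \frac{1}{3} \cdot 1 = \frac{1}{3} \approx 0.33333$)
$a{\left(H \right)} = -4 + \sqrt{H^{2} + 2 H}$ ($a{\left(H \right)} = -4 + \sqrt{H + \left(H + H H\right)} = -4 + \sqrt{H + \left(H + H^{2}\right)} = -4 + \sqrt{H^{2} + 2 H}$)
$b{\left(S,z \right)} = 3 - \frac{z}{6}$
$u{\left(K \right)} = -4 + K + \sqrt{15}$ ($u{\left(K \right)} = \left(0 + K\right) - \left(4 - \sqrt{3 \left(2 + 3\right)}\right) = K - \left(4 - \sqrt{3 \cdot 5}\right) = K - \left(4 - \sqrt{15}\right) = -4 + K + \sqrt{15}$)
$6 u{\left(Q \right)} + b{\left(0,6 \cdot 0 + 6 \right)} = 6 \left(-4 + \frac{1}{3} + \sqrt{15}\right) + \left(3 - \frac{6 \cdot 0 + 6}{6}\right) = 6 \left(- \frac{11}{3} + \sqrt{15}\right) + \left(3 - \frac{0 + 6}{6}\right) = \left(-22 + 6 \sqrt{15}\right) + \left(3 - 1\right) = \left(-22 + 6 \sqrt{15}\right) + 2 = -20 + 6 \sqrt{15}$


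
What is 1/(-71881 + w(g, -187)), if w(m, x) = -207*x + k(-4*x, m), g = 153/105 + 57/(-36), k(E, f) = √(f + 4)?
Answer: -13932240/462160263653 - 2*√170835/462160263653 ≈ -3.0148e-5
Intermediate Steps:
k(E, f) = √(4 + f)
g = -53/420 (g = 153*(1/105) + 57*(-1/36) = 51/35 - 19/12 = -53/420 ≈ -0.12619)
w(m, x) = √(4 + m) - 207*x (w(m, x) = -207*x + √(4 + m) = √(4 + m) - 207*x)
1/(-71881 + w(g, -187)) = 1/(-71881 + (√(4 - 53/420) - 207*(-187))) = 1/(-71881 + (√(1627/420) + 38709)) = 1/(-71881 + (√170835/210 + 38709)) = 1/(-71881 + (38709 + √170835/210)) = 1/(-33172 + √170835/210)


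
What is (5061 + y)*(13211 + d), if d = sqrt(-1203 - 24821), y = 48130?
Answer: 702706301 + 106382*I*sqrt(6506) ≈ 7.0271e+8 + 8.5808e+6*I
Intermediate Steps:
d = 2*I*sqrt(6506) (d = sqrt(-26024) = 2*I*sqrt(6506) ≈ 161.32*I)
(5061 + y)*(13211 + d) = (5061 + 48130)*(13211 + 2*I*sqrt(6506)) = 53191*(13211 + 2*I*sqrt(6506)) = 702706301 + 106382*I*sqrt(6506)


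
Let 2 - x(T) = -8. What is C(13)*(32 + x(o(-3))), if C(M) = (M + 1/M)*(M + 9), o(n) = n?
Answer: 157080/13 ≈ 12083.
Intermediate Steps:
x(T) = 10 (x(T) = 2 - 1*(-8) = 2 + 8 = 10)
C(M) = (9 + M)*(M + 1/M) (C(M) = (M + 1/M)*(9 + M) = (9 + M)*(M + 1/M))
C(13)*(32 + x(o(-3))) = (1 + 13² + 9*13 + 9/13)*(32 + 10) = (1 + 169 + 117 + 9*(1/13))*42 = (1 + 169 + 117 + 9/13)*42 = (3740/13)*42 = 157080/13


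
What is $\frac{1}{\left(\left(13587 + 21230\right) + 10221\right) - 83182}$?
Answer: $- \frac{1}{38144} \approx -2.6216 \cdot 10^{-5}$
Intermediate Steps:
$\frac{1}{\left(\left(13587 + 21230\right) + 10221\right) - 83182} = \frac{1}{\left(34817 + 10221\right) - 83182} = \frac{1}{45038 - 83182} = \frac{1}{-38144} = - \frac{1}{38144}$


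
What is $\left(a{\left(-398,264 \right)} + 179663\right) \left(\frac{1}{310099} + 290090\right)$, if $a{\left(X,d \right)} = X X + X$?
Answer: $\frac{30375561551058459}{310099} \approx 9.7954 \cdot 10^{10}$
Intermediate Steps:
$a{\left(X,d \right)} = X + X^{2}$ ($a{\left(X,d \right)} = X^{2} + X = X + X^{2}$)
$\left(a{\left(-398,264 \right)} + 179663\right) \left(\frac{1}{310099} + 290090\right) = \left(- 398 \left(1 - 398\right) + 179663\right) \left(\frac{1}{310099} + 290090\right) = \left(\left(-398\right) \left(-397\right) + 179663\right) \left(\frac{1}{310099} + 290090\right) = \left(158006 + 179663\right) \frac{89956618911}{310099} = 337669 \cdot \frac{89956618911}{310099} = \frac{30375561551058459}{310099}$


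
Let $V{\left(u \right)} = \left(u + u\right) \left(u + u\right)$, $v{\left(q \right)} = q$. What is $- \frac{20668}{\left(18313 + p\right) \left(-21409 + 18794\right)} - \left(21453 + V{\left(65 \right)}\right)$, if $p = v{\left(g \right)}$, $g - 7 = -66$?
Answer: $- \frac{915375067731}{23867105} \approx -38353.0$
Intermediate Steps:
$g = -59$ ($g = 7 - 66 = -59$)
$p = -59$
$V{\left(u \right)} = 4 u^{2}$ ($V{\left(u \right)} = 2 u 2 u = 4 u^{2}$)
$- \frac{20668}{\left(18313 + p\right) \left(-21409 + 18794\right)} - \left(21453 + V{\left(65 \right)}\right) = - \frac{20668}{\left(18313 - 59\right) \left(-21409 + 18794\right)} - \left(21453 + 4 \cdot 65^{2}\right) = - \frac{20668}{18254 \left(-2615\right)} - \left(21453 + 4 \cdot 4225\right) = - \frac{20668}{-47734210} - \left(21453 + 16900\right) = \left(-20668\right) \left(- \frac{1}{47734210}\right) - 38353 = \frac{10334}{23867105} - 38353 = - \frac{915375067731}{23867105}$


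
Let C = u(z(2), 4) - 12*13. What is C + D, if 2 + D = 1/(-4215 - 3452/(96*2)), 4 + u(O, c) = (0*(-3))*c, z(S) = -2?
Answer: -32915694/203183 ≈ -162.00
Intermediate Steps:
u(O, c) = -4 (u(O, c) = -4 + (0*(-3))*c = -4 + 0*c = -4 + 0 = -4)
C = -160 (C = -4 - 12*13 = -4 - 156 = -160)
D = -406414/203183 (D = -2 + 1/(-4215 - 3452/(96*2)) = -2 + 1/(-4215 - 3452/192) = -2 + 1/(-4215 - 3452*1/192) = -2 + 1/(-4215 - 863/48) = -2 + 1/(-203183/48) = -2 - 48/203183 = -406414/203183 ≈ -2.0002)
C + D = -160 - 406414/203183 = -32915694/203183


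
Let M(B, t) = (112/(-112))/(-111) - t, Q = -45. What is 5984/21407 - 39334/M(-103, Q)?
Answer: -46717325027/53474686 ≈ -873.63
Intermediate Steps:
M(B, t) = 1/111 - t (M(B, t) = (112*(-1/112))*(-1/111) - t = -1*(-1/111) - t = 1/111 - t)
5984/21407 - 39334/M(-103, Q) = 5984/21407 - 39334/(1/111 - 1*(-45)) = 5984*(1/21407) - 39334/(1/111 + 45) = 5984/21407 - 39334/4996/111 = 5984/21407 - 39334*111/4996 = 5984/21407 - 2183037/2498 = -46717325027/53474686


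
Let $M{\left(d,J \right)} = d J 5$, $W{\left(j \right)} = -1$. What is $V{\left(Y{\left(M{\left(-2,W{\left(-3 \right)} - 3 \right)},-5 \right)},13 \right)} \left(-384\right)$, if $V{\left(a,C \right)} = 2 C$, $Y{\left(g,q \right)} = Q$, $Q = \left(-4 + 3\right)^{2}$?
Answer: $-9984$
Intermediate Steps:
$Q = 1$ ($Q = \left(-1\right)^{2} = 1$)
$M{\left(d,J \right)} = 5 J d$ ($M{\left(d,J \right)} = J d 5 = 5 J d$)
$Y{\left(g,q \right)} = 1$
$V{\left(Y{\left(M{\left(-2,W{\left(-3 \right)} - 3 \right)},-5 \right)},13 \right)} \left(-384\right) = 2 \cdot 13 \left(-384\right) = 26 \left(-384\right) = -9984$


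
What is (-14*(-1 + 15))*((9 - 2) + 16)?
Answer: -4508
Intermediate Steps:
(-14*(-1 + 15))*((9 - 2) + 16) = (-14*14)*(7 + 16) = -196*23 = -4508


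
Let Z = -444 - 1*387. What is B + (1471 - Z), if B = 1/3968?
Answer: 9134337/3968 ≈ 2302.0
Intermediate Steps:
Z = -831 (Z = -444 - 387 = -831)
B = 1/3968 ≈ 0.00025202
B + (1471 - Z) = 1/3968 + (1471 - 1*(-831)) = 1/3968 + (1471 + 831) = 1/3968 + 2302 = 9134337/3968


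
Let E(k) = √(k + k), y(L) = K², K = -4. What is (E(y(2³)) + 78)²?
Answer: 6116 + 624*√2 ≈ 6998.5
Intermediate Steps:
y(L) = 16 (y(L) = (-4)² = 16)
E(k) = √2*√k (E(k) = √(2*k) = √2*√k)
(E(y(2³)) + 78)² = (√2*√16 + 78)² = (√2*4 + 78)² = (4*√2 + 78)² = (78 + 4*√2)²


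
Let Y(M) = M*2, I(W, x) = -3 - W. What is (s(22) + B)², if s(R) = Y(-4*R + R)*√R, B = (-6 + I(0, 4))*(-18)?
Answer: 409572 - 42768*√22 ≈ 2.0897e+5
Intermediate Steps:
B = 162 (B = (-6 + (-3 - 1*0))*(-18) = (-6 + (-3 + 0))*(-18) = (-6 - 3)*(-18) = -9*(-18) = 162)
Y(M) = 2*M
s(R) = -6*R^(3/2) (s(R) = (2*(-4*R + R))*√R = (2*(-3*R))*√R = (-6*R)*√R = -6*R^(3/2))
(s(22) + B)² = (-132*√22 + 162)² = (162 - 132*√22)²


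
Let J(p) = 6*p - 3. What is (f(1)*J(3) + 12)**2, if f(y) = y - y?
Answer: 144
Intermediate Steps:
f(y) = 0
J(p) = -3 + 6*p
(f(1)*J(3) + 12)**2 = (0*(-3 + 6*3) + 12)**2 = (0*(-3 + 18) + 12)**2 = (0*15 + 12)**2 = (0 + 12)**2 = 12**2 = 144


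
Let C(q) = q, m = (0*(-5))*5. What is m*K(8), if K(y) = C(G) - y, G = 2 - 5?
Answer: 0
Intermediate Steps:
m = 0 (m = 0*5 = 0)
G = -3
K(y) = -3 - y
m*K(8) = 0*(-3 - 1*8) = 0*(-3 - 8) = 0*(-11) = 0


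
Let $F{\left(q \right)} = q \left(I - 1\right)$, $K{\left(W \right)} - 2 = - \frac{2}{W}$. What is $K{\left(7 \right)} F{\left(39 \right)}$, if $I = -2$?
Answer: $- \frac{1404}{7} \approx -200.57$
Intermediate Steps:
$K{\left(W \right)} = 2 - \frac{2}{W}$
$F{\left(q \right)} = - 3 q$ ($F{\left(q \right)} = q \left(-2 - 1\right) = q \left(-3\right) = - 3 q$)
$K{\left(7 \right)} F{\left(39 \right)} = \left(2 - \frac{2}{7}\right) \left(\left(-3\right) 39\right) = \left(2 - \frac{2}{7}\right) \left(-117\right) = \frac{12}{7} \left(-117\right) = - \frac{1404}{7}$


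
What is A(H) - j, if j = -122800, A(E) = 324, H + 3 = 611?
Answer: 123124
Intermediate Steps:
H = 608 (H = -3 + 611 = 608)
A(H) - j = 324 - 1*(-122800) = 324 + 122800 = 123124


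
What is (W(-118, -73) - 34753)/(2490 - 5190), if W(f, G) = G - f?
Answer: 8677/675 ≈ 12.855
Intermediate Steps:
(W(-118, -73) - 34753)/(2490 - 5190) = ((-73 - 1*(-118)) - 34753)/(2490 - 5190) = ((-73 + 118) - 34753)/(-2700) = (45 - 34753)*(-1/2700) = -34708*(-1/2700) = 8677/675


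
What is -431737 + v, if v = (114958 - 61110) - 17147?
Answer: -395036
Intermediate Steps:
v = 36701 (v = 53848 - 17147 = 36701)
-431737 + v = -431737 + 36701 = -395036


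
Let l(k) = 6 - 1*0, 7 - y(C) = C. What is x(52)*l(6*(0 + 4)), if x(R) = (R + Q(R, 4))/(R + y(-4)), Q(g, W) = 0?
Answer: 104/21 ≈ 4.9524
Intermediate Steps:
y(C) = 7 - C
l(k) = 6 (l(k) = 6 + 0 = 6)
x(R) = R/(11 + R) (x(R) = (R + 0)/(R + (7 - 1*(-4))) = R/(R + (7 + 4)) = R/(R + 11) = R/(11 + R))
x(52)*l(6*(0 + 4)) = (52/(11 + 52))*6 = (52/63)*6 = 104/21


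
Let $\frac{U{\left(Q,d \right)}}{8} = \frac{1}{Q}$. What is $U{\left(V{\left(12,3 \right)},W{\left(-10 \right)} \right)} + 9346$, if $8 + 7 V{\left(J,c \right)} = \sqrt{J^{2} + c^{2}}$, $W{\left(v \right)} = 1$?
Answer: $\frac{832242}{89} + \frac{168 \sqrt{17}}{89} \approx 9358.8$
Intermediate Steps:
$V{\left(J,c \right)} = - \frac{8}{7} + \frac{\sqrt{J^{2} + c^{2}}}{7}$
$U{\left(Q,d \right)} = \frac{8}{Q}$
$U{\left(V{\left(12,3 \right)},W{\left(-10 \right)} \right)} + 9346 = \frac{8}{- \frac{8}{7} + \frac{\sqrt{12^{2} + 3^{2}}}{7}} + 9346 = \frac{8}{- \frac{8}{7} + \frac{\sqrt{144 + 9}}{7}} + 9346 = \frac{8}{- \frac{8}{7} + \frac{\sqrt{153}}{7}} + 9346 = \frac{8}{- \frac{8}{7} + \frac{3 \sqrt{17}}{7}} + 9346 = 9346 + \frac{8}{- \frac{8}{7} + \frac{3 \sqrt{17}}{7}}$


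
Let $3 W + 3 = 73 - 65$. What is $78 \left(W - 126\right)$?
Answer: $-9698$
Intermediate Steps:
$W = \frac{5}{3}$ ($W = -1 + \frac{73 - 65}{3} = -1 + \frac{1}{3} \cdot 8 = -1 + \frac{8}{3} = \frac{5}{3} \approx 1.6667$)
$78 \left(W - 126\right) = 78 \left(\frac{5}{3} - 126\right) = 78 \left(- \frac{373}{3}\right) = -9698$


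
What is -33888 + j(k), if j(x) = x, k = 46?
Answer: -33842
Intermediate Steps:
-33888 + j(k) = -33888 + 46 = -33842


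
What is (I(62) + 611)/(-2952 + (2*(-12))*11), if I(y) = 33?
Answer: -161/804 ≈ -0.20025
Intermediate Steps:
(I(62) + 611)/(-2952 + (2*(-12))*11) = (33 + 611)/(-2952 + (2*(-12))*11) = 644/(-2952 - 24*11) = 644/(-2952 - 264) = 644/(-3216) = 644*(-1/3216) = -161/804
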